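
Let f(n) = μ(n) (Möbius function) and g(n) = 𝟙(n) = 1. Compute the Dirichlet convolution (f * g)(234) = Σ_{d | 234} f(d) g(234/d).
(μ * 𝟙)(234) = 0

Divisors of 234: [1, 2, 3, 6, 9, 13, 18, 26, 39, 78, 117, 234]. For each d | 234:
  d = 1: μ(1) · 𝟙(234/1) = 1 · 1 = 1
  d = 2: μ(2) · 𝟙(234/2) = -1 · 1 = -1
  d = 3: μ(3) · 𝟙(234/3) = -1 · 1 = -1
  d = 6: μ(6) · 𝟙(234/6) = 1 · 1 = 1
  d = 9: μ(9) · 𝟙(234/9) = 0 · 1 = 0
  d = 13: μ(13) · 𝟙(234/13) = -1 · 1 = -1
  d = 18: μ(18) · 𝟙(234/18) = 0 · 1 = 0
  d = 26: μ(26) · 𝟙(234/26) = 1 · 1 = 1
  d = 39: μ(39) · 𝟙(234/39) = 1 · 1 = 1
  d = 78: μ(78) · 𝟙(234/78) = -1 · 1 = -1
  d = 117: μ(117) · 𝟙(234/117) = 0 · 1 = 0
  d = 234: μ(234) · 𝟙(234/234) = 0 · 1 = 0
Summing: (μ * 𝟙)(234) = 1 + -1 + -1 + 1 + 0 + -1 + 0 + 1 + 1 + -1 + 0 + 0 = 0.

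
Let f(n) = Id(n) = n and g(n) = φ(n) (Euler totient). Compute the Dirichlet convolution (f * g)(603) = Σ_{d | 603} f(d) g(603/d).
(Id * φ)(603) = 2793

Divisors of 603: [1, 3, 9, 67, 201, 603]. For each d | 603:
  d = 1: Id(1) · φ(603/1) = 1 · 396 = 396
  d = 3: Id(3) · φ(603/3) = 3 · 132 = 396
  d = 9: Id(9) · φ(603/9) = 9 · 66 = 594
  d = 67: Id(67) · φ(603/67) = 67 · 6 = 402
  d = 201: Id(201) · φ(603/201) = 201 · 2 = 402
  d = 603: Id(603) · φ(603/603) = 603 · 1 = 603
Summing: (Id * φ)(603) = 396 + 396 + 594 + 402 + 402 + 603 = 2793.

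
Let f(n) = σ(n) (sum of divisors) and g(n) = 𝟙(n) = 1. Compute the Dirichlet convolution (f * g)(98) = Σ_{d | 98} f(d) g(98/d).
(σ * 𝟙)(98) = 264

Divisors of 98: [1, 2, 7, 14, 49, 98]. For each d | 98:
  d = 1: σ(1) · 𝟙(98/1) = 1 · 1 = 1
  d = 2: σ(2) · 𝟙(98/2) = 3 · 1 = 3
  d = 7: σ(7) · 𝟙(98/7) = 8 · 1 = 8
  d = 14: σ(14) · 𝟙(98/14) = 24 · 1 = 24
  d = 49: σ(49) · 𝟙(98/49) = 57 · 1 = 57
  d = 98: σ(98) · 𝟙(98/98) = 171 · 1 = 171
Summing: (σ * 𝟙)(98) = 1 + 3 + 8 + 24 + 57 + 171 = 264.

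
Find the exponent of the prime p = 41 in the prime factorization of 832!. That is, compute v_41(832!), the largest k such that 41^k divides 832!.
v_41(832!) = 20

Legendre's formula: v_p(n!) = Σ_{k ≥ 1} ⌊n / p^k⌋. For p = 41, n = 832, the terms are:
  ⌊832/41^1⌋ = ⌊832/41⌋ = 20
(the next term ⌊832/41^2⌋ = 0, terminating the sum). Summing: v_41(832!) = 20 = 20.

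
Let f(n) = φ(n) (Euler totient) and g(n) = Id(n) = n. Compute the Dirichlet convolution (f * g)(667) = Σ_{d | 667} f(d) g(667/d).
(φ * Id)(667) = 2565

Divisors of 667: [1, 23, 29, 667]. For each d | 667:
  d = 1: φ(1) · Id(667/1) = 1 · 667 = 667
  d = 23: φ(23) · Id(667/23) = 22 · 29 = 638
  d = 29: φ(29) · Id(667/29) = 28 · 23 = 644
  d = 667: φ(667) · Id(667/667) = 616 · 1 = 616
Summing: (φ * Id)(667) = 667 + 638 + 644 + 616 = 2565.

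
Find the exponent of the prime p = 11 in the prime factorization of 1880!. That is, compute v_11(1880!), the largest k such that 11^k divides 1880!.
v_11(1880!) = 186

Legendre's formula: v_p(n!) = Σ_{k ≥ 1} ⌊n / p^k⌋. For p = 11, n = 1880, the terms are:
  ⌊1880/11^1⌋ = ⌊1880/11⌋ = 170
  ⌊1880/11^2⌋ = ⌊1880/121⌋ = 15
  ⌊1880/11^3⌋ = ⌊1880/1331⌋ = 1
(the next term ⌊1880/11^4⌋ = 0, terminating the sum). Summing: v_11(1880!) = 170 + 15 + 1 = 186.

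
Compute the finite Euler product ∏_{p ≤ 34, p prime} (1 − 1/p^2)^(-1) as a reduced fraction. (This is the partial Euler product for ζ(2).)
∏ = 82920037520482019/50722704772300800

The primes p ≤ 34 are [2, 3, 5, 7, 11, 13, 17, 19, 23, 29, 31]. For each prime, (1 − 1/p^2)^(-1) = p^2 / (p^2 − 1). The product is (1 − 1/2^2)^(-1), (1 − 1/3^2)^(-1), (1 − 1/5^2)^(-1), (1 − 1/7^2)^(-1), (1 − 1/11^2)^(-1), (1 − 1/13^2)^(-1), (1 − 1/17^2)^(-1), (1 − 1/19^2)^(-1), (1 − 1/23^2)^(-1), (1 − 1/29^2)^(-1), (1 − 1/31^2)^(-1) = ∏ p^2 / (p^2 − 1) = 82920037520482019/50722704772300800.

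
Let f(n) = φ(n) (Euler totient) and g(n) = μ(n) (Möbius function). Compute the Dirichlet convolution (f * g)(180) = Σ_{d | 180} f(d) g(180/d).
(φ * μ)(180) = 12

Divisors of 180: [1, 2, 3, 4, 5, 6, 9, 10, 12, 15, 18, 20, 30, 36, 45, 60, 90, 180]. For each d | 180:
  d = 1: φ(1) · μ(180/1) = 1 · 0 = 0
  d = 2: φ(2) · μ(180/2) = 1 · 0 = 0
  d = 3: φ(3) · μ(180/3) = 2 · 0 = 0
  d = 4: φ(4) · μ(180/4) = 2 · 0 = 0
  d = 5: φ(5) · μ(180/5) = 4 · 0 = 0
  d = 6: φ(6) · μ(180/6) = 2 · -1 = -2
  d = 9: φ(9) · μ(180/9) = 6 · 0 = 0
  d = 10: φ(10) · μ(180/10) = 4 · 0 = 0
  d = 12: φ(12) · μ(180/12) = 4 · 1 = 4
  d = 15: φ(15) · μ(180/15) = 8 · 0 = 0
  d = 18: φ(18) · μ(180/18) = 6 · 1 = 6
  d = 20: φ(20) · μ(180/20) = 8 · 0 = 0
  d = 30: φ(30) · μ(180/30) = 8 · 1 = 8
  d = 36: φ(36) · μ(180/36) = 12 · -1 = -12
  d = 45: φ(45) · μ(180/45) = 24 · 0 = 0
  d = 60: φ(60) · μ(180/60) = 16 · -1 = -16
  d = 90: φ(90) · μ(180/90) = 24 · -1 = -24
  d = 180: φ(180) · μ(180/180) = 48 · 1 = 48
Summing: (φ * μ)(180) = 0 + 0 + 0 + 0 + 0 + -2 + 0 + 0 + 4 + 0 + 6 + 0 + 8 + -12 + 0 + -16 + -24 + 48 = 12.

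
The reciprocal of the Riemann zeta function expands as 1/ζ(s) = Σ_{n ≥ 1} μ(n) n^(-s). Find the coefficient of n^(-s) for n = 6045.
μ(6045) = 1

Factor n = 6045 = 3 · 5 · 13 · 31. μ(n) = 0 if any exponent ≥ 2 (not squarefree); otherwise μ(n) = (−1)^{ω(n)} where ω(n) is the number of distinct prime factors. Applying: μ(6045) = 1.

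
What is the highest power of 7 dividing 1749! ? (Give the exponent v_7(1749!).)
v_7(1749!) = 289

Legendre's formula: v_p(n!) = Σ_{k ≥ 1} ⌊n / p^k⌋. For p = 7, n = 1749, the terms are:
  ⌊1749/7^1⌋ = ⌊1749/7⌋ = 249
  ⌊1749/7^2⌋ = ⌊1749/49⌋ = 35
  ⌊1749/7^3⌋ = ⌊1749/343⌋ = 5
(the next term ⌊1749/7^4⌋ = 0, terminating the sum). Summing: v_7(1749!) = 249 + 35 + 5 = 289.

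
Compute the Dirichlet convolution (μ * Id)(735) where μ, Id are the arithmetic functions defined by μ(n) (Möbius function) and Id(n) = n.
(μ * Id)(735) = 336

Divisors of 735: [1, 3, 5, 7, 15, 21, 35, 49, 105, 147, 245, 735]. For each d | 735:
  d = 1: μ(1) · Id(735/1) = 1 · 735 = 735
  d = 3: μ(3) · Id(735/3) = -1 · 245 = -245
  d = 5: μ(5) · Id(735/5) = -1 · 147 = -147
  d = 7: μ(7) · Id(735/7) = -1 · 105 = -105
  d = 15: μ(15) · Id(735/15) = 1 · 49 = 49
  d = 21: μ(21) · Id(735/21) = 1 · 35 = 35
  d = 35: μ(35) · Id(735/35) = 1 · 21 = 21
  d = 49: μ(49) · Id(735/49) = 0 · 15 = 0
  d = 105: μ(105) · Id(735/105) = -1 · 7 = -7
  d = 147: μ(147) · Id(735/147) = 0 · 5 = 0
  d = 245: μ(245) · Id(735/245) = 0 · 3 = 0
  d = 735: μ(735) · Id(735/735) = 0 · 1 = 0
Summing: (μ * Id)(735) = 735 + -245 + -147 + -105 + 49 + 35 + 21 + 0 + -7 + 0 + 0 + 0 = 336.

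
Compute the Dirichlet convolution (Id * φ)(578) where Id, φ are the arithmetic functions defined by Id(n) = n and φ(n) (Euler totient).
(Id * φ)(578) = 2499

Divisors of 578: [1, 2, 17, 34, 289, 578]. For each d | 578:
  d = 1: Id(1) · φ(578/1) = 1 · 272 = 272
  d = 2: Id(2) · φ(578/2) = 2 · 272 = 544
  d = 17: Id(17) · φ(578/17) = 17 · 16 = 272
  d = 34: Id(34) · φ(578/34) = 34 · 16 = 544
  d = 289: Id(289) · φ(578/289) = 289 · 1 = 289
  d = 578: Id(578) · φ(578/578) = 578 · 1 = 578
Summing: (Id * φ)(578) = 272 + 544 + 272 + 544 + 289 + 578 = 2499.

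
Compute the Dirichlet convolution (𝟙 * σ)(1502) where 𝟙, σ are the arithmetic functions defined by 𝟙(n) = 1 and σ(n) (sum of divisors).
(𝟙 * σ)(1502) = 3012

Divisors of 1502: [1, 2, 751, 1502]. For each d | 1502:
  d = 1: 𝟙(1) · σ(1502/1) = 1 · 2256 = 2256
  d = 2: 𝟙(2) · σ(1502/2) = 1 · 752 = 752
  d = 751: 𝟙(751) · σ(1502/751) = 1 · 3 = 3
  d = 1502: 𝟙(1502) · σ(1502/1502) = 1 · 1 = 1
Summing: (𝟙 * σ)(1502) = 2256 + 752 + 3 + 1 = 3012.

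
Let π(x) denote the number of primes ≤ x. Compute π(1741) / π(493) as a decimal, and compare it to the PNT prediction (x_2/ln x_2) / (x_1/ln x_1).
π(1741)/π(493) = 271/94 ≈ 2.8830;  PNT prediction ≈ 2.9343.

π(493) = 94 and π(1741) = 271, so π(1741)/π(493) ≈ 2.8830. The PNT-predicted ratio is (1741/ln(1741)) / (493/ln(493)) ≈ 2.9343. The two agree to within a few percent, as expected.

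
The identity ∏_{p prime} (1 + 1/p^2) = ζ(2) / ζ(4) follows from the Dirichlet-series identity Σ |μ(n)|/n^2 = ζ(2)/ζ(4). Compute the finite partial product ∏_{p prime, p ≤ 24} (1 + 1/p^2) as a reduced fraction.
∏ = 3394003400000/2252055594789

The primes p ≤ 24 are [2, 3, 5, 7, 11, 13, 17, 19, 23]. For each, (1 + 1/p^2) = (p^2 + 1)/p^2. Multiplying these fractions over p ∈ [2, 3, 5, 7, 11, 13, 17, 19, 23] gives 3394003400000/2252055594789. (In the limit P → ∞ this tends to ζ(2)/ζ(4).)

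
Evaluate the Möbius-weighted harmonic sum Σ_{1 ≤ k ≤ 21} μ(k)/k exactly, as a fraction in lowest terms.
Σ μ(k)/k = -15019/4849845

Values of μ(k) for 1 ≤ k ≤ 21: μ(1) = 1, μ(2) = -1, μ(3) = -1, μ(5) = -1, μ(6) = 1, μ(7) = -1, μ(10) = 1, μ(11) = -1, μ(13) = -1, μ(14) = 1, μ(15) = 1, μ(17) = -1, μ(19) = -1, μ(21) = 1, with μ = 0 on non-squarefree integers. Summing μ(k)/k for k where μ(k) ≠ 0 gives -15019/4849845 ≈ -0.0031. (PNT ⟺ this sum → 0 as n → ∞.)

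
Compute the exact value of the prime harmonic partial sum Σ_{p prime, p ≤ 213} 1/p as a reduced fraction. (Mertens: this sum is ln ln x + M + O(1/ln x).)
Σ 1/p = 3215488142498485484492183158345029261034221047849345857469577412562094716564064084247/1645783550795210387735581011435590727981167322669649249414629852197255934130751870910

π(213) = 47, so the primes ≤ 213 are [2, 3, 5, 7, 11, 13, 17, 19, 23, 29, 31, 37, 41, 43, 47, 53, 59, 61, 67, 71, 73, 79, 83, 89, 97, 101, 103, 107, 109, 113, 127, 131, 137, 139, 149, 151, 157, 163, 167, 173, 179, 181, 191, 193, 197, 199, 211]. Summing 1/p over these primes: 3215488142498485484492183158345029261034221047849345857469577412562094716564064084247/1645783550795210387735581011435590727981167322669649249414629852197255934130751870910 ≈ 1.9538. Mertens estimate ln ln(213) + 0.2615 ≈ 1.9407.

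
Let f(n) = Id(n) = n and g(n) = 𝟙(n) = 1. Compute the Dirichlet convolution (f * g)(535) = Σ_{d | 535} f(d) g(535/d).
(Id * 𝟙)(535) = 648

Divisors of 535: [1, 5, 107, 535]. For each d | 535:
  d = 1: Id(1) · 𝟙(535/1) = 1 · 1 = 1
  d = 5: Id(5) · 𝟙(535/5) = 5 · 1 = 5
  d = 107: Id(107) · 𝟙(535/107) = 107 · 1 = 107
  d = 535: Id(535) · 𝟙(535/535) = 535 · 1 = 535
Summing: (Id * 𝟙)(535) = 1 + 5 + 107 + 535 = 648.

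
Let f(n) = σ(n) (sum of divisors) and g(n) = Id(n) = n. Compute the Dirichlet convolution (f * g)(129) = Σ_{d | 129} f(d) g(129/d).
(σ * Id)(129) = 609

Divisors of 129: [1, 3, 43, 129]. For each d | 129:
  d = 1: σ(1) · Id(129/1) = 1 · 129 = 129
  d = 3: σ(3) · Id(129/3) = 4 · 43 = 172
  d = 43: σ(43) · Id(129/43) = 44 · 3 = 132
  d = 129: σ(129) · Id(129/129) = 176 · 1 = 176
Summing: (σ * Id)(129) = 129 + 172 + 132 + 176 = 609.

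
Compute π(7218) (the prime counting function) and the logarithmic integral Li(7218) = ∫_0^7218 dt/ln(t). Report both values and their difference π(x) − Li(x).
π(7218) = 922;  Li(7218) ≈ 938.91;  π(x) − Li(x) ≈ -16.91.

Direct count of primes ≤ 7218 gives π(7218) = 922. Numerical evaluation of the logarithmic integral gives Li(7218) ≈ 938.91. The difference π(x) − Li(x) ≈ -16.91 is typically negative for small/moderate x (Li(x) overestimates), though Littlewood's theorem shows this sign changes infinitely often.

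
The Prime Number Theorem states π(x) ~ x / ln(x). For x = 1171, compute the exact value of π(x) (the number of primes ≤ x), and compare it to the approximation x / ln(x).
π(1171) = 193;  x/ln(x) ≈ 165.73;  relative error ≈ 14.13%.

Directly count primes up to 1171: π(1171) = 193. The PNT approximation gives 1171/ln(1171) ≈ 1171/7.06561 ≈ 165.73. Relative error (π(x) − x/ln(x)) / π(x) ≈ 14.13%; the approximation is known to undercount slightly (Li(x) is a better estimate).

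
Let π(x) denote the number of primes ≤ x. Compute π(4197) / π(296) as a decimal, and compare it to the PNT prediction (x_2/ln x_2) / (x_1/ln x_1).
π(4197)/π(296) = 574/62 ≈ 9.2581;  PNT prediction ≈ 9.6719.

π(296) = 62 and π(4197) = 574, so π(4197)/π(296) ≈ 9.2581. The PNT-predicted ratio is (4197/ln(4197)) / (296/ln(296)) ≈ 9.6719. The two agree to within a few percent, as expected.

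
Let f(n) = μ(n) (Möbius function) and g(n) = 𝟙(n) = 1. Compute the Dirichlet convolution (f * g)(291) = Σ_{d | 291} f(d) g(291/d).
(μ * 𝟙)(291) = 0

Divisors of 291: [1, 3, 97, 291]. For each d | 291:
  d = 1: μ(1) · 𝟙(291/1) = 1 · 1 = 1
  d = 3: μ(3) · 𝟙(291/3) = -1 · 1 = -1
  d = 97: μ(97) · 𝟙(291/97) = -1 · 1 = -1
  d = 291: μ(291) · 𝟙(291/291) = 1 · 1 = 1
Summing: (μ * 𝟙)(291) = 1 + -1 + -1 + 1 = 0.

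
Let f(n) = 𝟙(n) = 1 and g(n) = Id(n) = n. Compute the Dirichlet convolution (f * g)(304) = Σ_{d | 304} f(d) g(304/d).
(𝟙 * Id)(304) = 620

Divisors of 304: [1, 2, 4, 8, 16, 19, 38, 76, 152, 304]. For each d | 304:
  d = 1: 𝟙(1) · Id(304/1) = 1 · 304 = 304
  d = 2: 𝟙(2) · Id(304/2) = 1 · 152 = 152
  d = 4: 𝟙(4) · Id(304/4) = 1 · 76 = 76
  d = 8: 𝟙(8) · Id(304/8) = 1 · 38 = 38
  d = 16: 𝟙(16) · Id(304/16) = 1 · 19 = 19
  d = 19: 𝟙(19) · Id(304/19) = 1 · 16 = 16
  d = 38: 𝟙(38) · Id(304/38) = 1 · 8 = 8
  d = 76: 𝟙(76) · Id(304/76) = 1 · 4 = 4
  d = 152: 𝟙(152) · Id(304/152) = 1 · 2 = 2
  d = 304: 𝟙(304) · Id(304/304) = 1 · 1 = 1
Summing: (𝟙 * Id)(304) = 304 + 152 + 76 + 38 + 19 + 16 + 8 + 4 + 2 + 1 = 620.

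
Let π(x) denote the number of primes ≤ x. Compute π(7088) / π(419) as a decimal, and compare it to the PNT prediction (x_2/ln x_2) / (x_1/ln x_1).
π(7088)/π(419) = 909/81 ≈ 11.2222;  PNT prediction ≈ 11.5201.

π(419) = 81 and π(7088) = 909, so π(7088)/π(419) ≈ 11.2222. The PNT-predicted ratio is (7088/ln(7088)) / (419/ln(419)) ≈ 11.5201. The two agree to within a few percent, as expected.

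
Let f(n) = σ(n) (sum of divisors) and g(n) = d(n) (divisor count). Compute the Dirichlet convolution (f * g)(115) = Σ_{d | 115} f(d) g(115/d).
(σ * d)(115) = 208

Divisors of 115: [1, 5, 23, 115]. For each d | 115:
  d = 1: σ(1) · d(115/1) = 1 · 4 = 4
  d = 5: σ(5) · d(115/5) = 6 · 2 = 12
  d = 23: σ(23) · d(115/23) = 24 · 2 = 48
  d = 115: σ(115) · d(115/115) = 144 · 1 = 144
Summing: (σ * d)(115) = 4 + 12 + 48 + 144 = 208.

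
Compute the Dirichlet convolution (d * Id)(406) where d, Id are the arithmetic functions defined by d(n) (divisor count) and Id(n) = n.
(d * Id)(406) = 1116

Divisors of 406: [1, 2, 7, 14, 29, 58, 203, 406]. For each d | 406:
  d = 1: d(1) · Id(406/1) = 1 · 406 = 406
  d = 2: d(2) · Id(406/2) = 2 · 203 = 406
  d = 7: d(7) · Id(406/7) = 2 · 58 = 116
  d = 14: d(14) · Id(406/14) = 4 · 29 = 116
  d = 29: d(29) · Id(406/29) = 2 · 14 = 28
  d = 58: d(58) · Id(406/58) = 4 · 7 = 28
  d = 203: d(203) · Id(406/203) = 4 · 2 = 8
  d = 406: d(406) · Id(406/406) = 8 · 1 = 8
Summing: (d * Id)(406) = 406 + 406 + 116 + 116 + 28 + 28 + 8 + 8 = 1116.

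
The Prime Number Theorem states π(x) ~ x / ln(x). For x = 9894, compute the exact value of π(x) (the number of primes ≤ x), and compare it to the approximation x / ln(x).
π(9894) = 1220;  x/ln(x) ≈ 1075.47;  relative error ≈ 11.85%.

Directly count primes up to 9894: π(9894) = 1220. The PNT approximation gives 9894/ln(9894) ≈ 9894/9.19968 ≈ 1075.47. Relative error (π(x) − x/ln(x)) / π(x) ≈ 11.85%; the approximation is known to undercount slightly (Li(x) is a better estimate).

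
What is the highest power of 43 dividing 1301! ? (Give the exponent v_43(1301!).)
v_43(1301!) = 30

Legendre's formula: v_p(n!) = Σ_{k ≥ 1} ⌊n / p^k⌋. For p = 43, n = 1301, the terms are:
  ⌊1301/43^1⌋ = ⌊1301/43⌋ = 30
(the next term ⌊1301/43^2⌋ = 0, terminating the sum). Summing: v_43(1301!) = 30 = 30.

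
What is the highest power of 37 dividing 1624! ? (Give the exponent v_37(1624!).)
v_37(1624!) = 44

Legendre's formula: v_p(n!) = Σ_{k ≥ 1} ⌊n / p^k⌋. For p = 37, n = 1624, the terms are:
  ⌊1624/37^1⌋ = ⌊1624/37⌋ = 43
  ⌊1624/37^2⌋ = ⌊1624/1369⌋ = 1
(the next term ⌊1624/37^3⌋ = 0, terminating the sum). Summing: v_37(1624!) = 43 + 1 = 44.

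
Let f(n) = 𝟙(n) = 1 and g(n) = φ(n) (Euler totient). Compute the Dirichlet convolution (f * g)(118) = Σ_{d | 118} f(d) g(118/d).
(𝟙 * φ)(118) = 118

Divisors of 118: [1, 2, 59, 118]. For each d | 118:
  d = 1: 𝟙(1) · φ(118/1) = 1 · 58 = 58
  d = 2: 𝟙(2) · φ(118/2) = 1 · 58 = 58
  d = 59: 𝟙(59) · φ(118/59) = 1 · 1 = 1
  d = 118: 𝟙(118) · φ(118/118) = 1 · 1 = 1
Summing: (𝟙 * φ)(118) = 58 + 58 + 1 + 1 = 118.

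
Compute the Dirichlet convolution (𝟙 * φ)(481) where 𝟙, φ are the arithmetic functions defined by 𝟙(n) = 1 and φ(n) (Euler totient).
(𝟙 * φ)(481) = 481

Divisors of 481: [1, 13, 37, 481]. For each d | 481:
  d = 1: 𝟙(1) · φ(481/1) = 1 · 432 = 432
  d = 13: 𝟙(13) · φ(481/13) = 1 · 36 = 36
  d = 37: 𝟙(37) · φ(481/37) = 1 · 12 = 12
  d = 481: 𝟙(481) · φ(481/481) = 1 · 1 = 1
Summing: (𝟙 * φ)(481) = 432 + 36 + 12 + 1 = 481.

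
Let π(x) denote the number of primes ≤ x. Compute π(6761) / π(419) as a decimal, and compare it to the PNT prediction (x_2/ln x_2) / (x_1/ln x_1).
π(6761)/π(419) = 870/81 ≈ 10.7407;  PNT prediction ≈ 11.0475.

π(419) = 81 and π(6761) = 870, so π(6761)/π(419) ≈ 10.7407. The PNT-predicted ratio is (6761/ln(6761)) / (419/ln(419)) ≈ 11.0475. The two agree to within a few percent, as expected.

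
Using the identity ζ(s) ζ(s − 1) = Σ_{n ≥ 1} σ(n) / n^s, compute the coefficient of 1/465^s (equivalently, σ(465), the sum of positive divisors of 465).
σ(465) = 768

In the product (Σ m^0/m^s)(Σ k / k^s) = Σ (Σ_{d | n} d) / n^s, the coefficient of 1/n^s is σ(n) = Σ_{d | n} d. For n = 465, divisors are [1, 3, 5, 15, 31, 93, 155, 465]; summing: σ(465) = 768.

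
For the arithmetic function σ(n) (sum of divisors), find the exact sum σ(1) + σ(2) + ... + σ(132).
Σ_{n ≤ 132} σ(n) = 14431

Compute σ(n) for each 1 ≤ n ≤ 132: σ(1) = 1, σ(2) = 3, σ(3) = 4, σ(4) = 7, σ(5) = 6, σ(6) = 12, σ(7) = 8, σ(8) = 15, σ(9) = 13, σ(10) = 18, σ(11) = 12, σ(12) = 28, σ(13) = 14, σ(14) = 24, σ(15) = 24, σ(16) = 31, σ(17) = 18, σ(18) = 39, σ(19) = 20, σ(20) = 42, σ(21) = 32, σ(22) = 36, σ(23) = 24, σ(24) = 60, σ(25) = 31, σ(26) = 42, σ(27) = 40, σ(28) = 56, σ(29) = 30, σ(30) = 72, σ(31) = 32, σ(32) = 63, σ(33) = 48, σ(34) = 54, σ(35) = 48, σ(36) = 91, σ(37) = 38, σ(38) = 60, σ(39) = 56, σ(40) = 90, σ(41) = 42, σ(42) = 96, σ(43) = 44, σ(44) = 84, σ(45) = 78, σ(46) = 72, σ(47) = 48, σ(48) = 124, σ(49) = 57, σ(50) = 93, σ(51) = 72, σ(52) = 98, σ(53) = 54, σ(54) = 120, σ(55) = 72, σ(56) = 120, σ(57) = 80, σ(58) = 90, σ(59) = 60, σ(60) = 168, σ(61) = 62, σ(62) = 96, σ(63) = 104, σ(64) = 127, σ(65) = 84, σ(66) = 144, σ(67) = 68, σ(68) = 126, σ(69) = 96, σ(70) = 144, σ(71) = 72, σ(72) = 195, σ(73) = 74, σ(74) = 114, σ(75) = 124, σ(76) = 140, σ(77) = 96, σ(78) = 168, σ(79) = 80, σ(80) = 186, σ(81) = 121, σ(82) = 126, σ(83) = 84, σ(84) = 224, σ(85) = 108, σ(86) = 132, σ(87) = 120, σ(88) = 180, σ(89) = 90, σ(90) = 234, σ(91) = 112, σ(92) = 168, σ(93) = 128, σ(94) = 144, σ(95) = 120, σ(96) = 252, σ(97) = 98, σ(98) = 171, σ(99) = 156, σ(100) = 217, σ(101) = 102, σ(102) = 216, σ(103) = 104, σ(104) = 210, σ(105) = 192, σ(106) = 162, σ(107) = 108, σ(108) = 280, σ(109) = 110, σ(110) = 216, σ(111) = 152, σ(112) = 248, σ(113) = 114, σ(114) = 240, σ(115) = 144, σ(116) = 210, σ(117) = 182, σ(118) = 180, σ(119) = 144, σ(120) = 360, σ(121) = 133, σ(122) = 186, σ(123) = 168, σ(124) = 224, σ(125) = 156, σ(126) = 312, σ(127) = 128, σ(128) = 255, σ(129) = 176, σ(130) = 252, σ(131) = 132, σ(132) = 336. Summing all 132 values: 14431. (Average order: Σ_{n ≤ x} σ(n) ~ (π²/12) x². For x = 132, (π²/12)·132² ≈ 14330.67.)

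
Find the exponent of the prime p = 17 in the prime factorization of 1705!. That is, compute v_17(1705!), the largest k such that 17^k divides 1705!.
v_17(1705!) = 105

Legendre's formula: v_p(n!) = Σ_{k ≥ 1} ⌊n / p^k⌋. For p = 17, n = 1705, the terms are:
  ⌊1705/17^1⌋ = ⌊1705/17⌋ = 100
  ⌊1705/17^2⌋ = ⌊1705/289⌋ = 5
(the next term ⌊1705/17^3⌋ = 0, terminating the sum). Summing: v_17(1705!) = 100 + 5 = 105.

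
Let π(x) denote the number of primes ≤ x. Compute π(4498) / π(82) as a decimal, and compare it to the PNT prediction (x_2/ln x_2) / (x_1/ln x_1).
π(4498)/π(82) = 610/22 ≈ 27.7273;  PNT prediction ≈ 28.7378.

π(82) = 22 and π(4498) = 610, so π(4498)/π(82) ≈ 27.7273. The PNT-predicted ratio is (4498/ln(4498)) / (82/ln(82)) ≈ 28.7378. The two agree to within a few percent, as expected.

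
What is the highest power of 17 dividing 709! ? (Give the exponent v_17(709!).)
v_17(709!) = 43

Legendre's formula: v_p(n!) = Σ_{k ≥ 1} ⌊n / p^k⌋. For p = 17, n = 709, the terms are:
  ⌊709/17^1⌋ = ⌊709/17⌋ = 41
  ⌊709/17^2⌋ = ⌊709/289⌋ = 2
(the next term ⌊709/17^3⌋ = 0, terminating the sum). Summing: v_17(709!) = 41 + 2 = 43.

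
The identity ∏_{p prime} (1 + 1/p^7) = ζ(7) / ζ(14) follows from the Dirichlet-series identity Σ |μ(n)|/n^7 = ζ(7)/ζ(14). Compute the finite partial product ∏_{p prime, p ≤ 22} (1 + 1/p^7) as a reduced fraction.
∏ = 1068826090093603336253543016500022477644576/1060040977976779320486482915314295925421875

The primes p ≤ 22 are [2, 3, 5, 7, 11, 13, 17, 19]. For each, (1 + 1/p^7) = (p^7 + 1)/p^7. Multiplying these fractions over p ∈ [2, 3, 5, 7, 11, 13, 17, 19] gives 1068826090093603336253543016500022477644576/1060040977976779320486482915314295925421875. (In the limit P → ∞ this tends to ζ(7)/ζ(14).)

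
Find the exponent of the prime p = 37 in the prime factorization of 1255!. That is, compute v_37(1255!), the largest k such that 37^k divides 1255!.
v_37(1255!) = 33

Legendre's formula: v_p(n!) = Σ_{k ≥ 1} ⌊n / p^k⌋. For p = 37, n = 1255, the terms are:
  ⌊1255/37^1⌋ = ⌊1255/37⌋ = 33
(the next term ⌊1255/37^2⌋ = 0, terminating the sum). Summing: v_37(1255!) = 33 = 33.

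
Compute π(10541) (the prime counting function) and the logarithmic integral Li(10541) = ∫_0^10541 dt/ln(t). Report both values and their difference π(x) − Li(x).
π(10541) = 1288;  Li(10541) ≈ 1304.71;  π(x) − Li(x) ≈ -16.71.

Direct count of primes ≤ 10541 gives π(10541) = 1288. Numerical evaluation of the logarithmic integral gives Li(10541) ≈ 1304.71. The difference π(x) − Li(x) ≈ -16.71 is typically negative for small/moderate x (Li(x) overestimates), though Littlewood's theorem shows this sign changes infinitely often.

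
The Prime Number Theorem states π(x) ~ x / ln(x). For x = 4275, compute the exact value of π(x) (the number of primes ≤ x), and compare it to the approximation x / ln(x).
π(4275) = 587;  x/ln(x) ≈ 511.33;  relative error ≈ 12.89%.

Directly count primes up to 4275: π(4275) = 587. The PNT approximation gives 4275/ln(4275) ≈ 4275/8.36054 ≈ 511.33. Relative error (π(x) − x/ln(x)) / π(x) ≈ 12.89%; the approximation is known to undercount slightly (Li(x) is a better estimate).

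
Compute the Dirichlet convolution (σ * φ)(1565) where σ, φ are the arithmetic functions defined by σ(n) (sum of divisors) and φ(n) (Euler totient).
(σ * φ)(1565) = 6260

Divisors of 1565: [1, 5, 313, 1565]. For each d | 1565:
  d = 1: σ(1) · φ(1565/1) = 1 · 1248 = 1248
  d = 5: σ(5) · φ(1565/5) = 6 · 312 = 1872
  d = 313: σ(313) · φ(1565/313) = 314 · 4 = 1256
  d = 1565: σ(1565) · φ(1565/1565) = 1884 · 1 = 1884
Summing: (σ * φ)(1565) = 1248 + 1872 + 1256 + 1884 = 6260.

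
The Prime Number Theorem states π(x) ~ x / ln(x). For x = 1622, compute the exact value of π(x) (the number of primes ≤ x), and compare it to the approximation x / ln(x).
π(1622) = 257;  x/ln(x) ≈ 219.44;  relative error ≈ 14.61%.

Directly count primes up to 1622: π(1622) = 257. The PNT approximation gives 1622/ln(1622) ≈ 1622/7.39142 ≈ 219.44. Relative error (π(x) − x/ln(x)) / π(x) ≈ 14.61%; the approximation is known to undercount slightly (Li(x) is a better estimate).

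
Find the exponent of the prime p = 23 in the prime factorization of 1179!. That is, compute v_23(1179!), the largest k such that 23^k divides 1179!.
v_23(1179!) = 53

Legendre's formula: v_p(n!) = Σ_{k ≥ 1} ⌊n / p^k⌋. For p = 23, n = 1179, the terms are:
  ⌊1179/23^1⌋ = ⌊1179/23⌋ = 51
  ⌊1179/23^2⌋ = ⌊1179/529⌋ = 2
(the next term ⌊1179/23^3⌋ = 0, terminating the sum). Summing: v_23(1179!) = 51 + 2 = 53.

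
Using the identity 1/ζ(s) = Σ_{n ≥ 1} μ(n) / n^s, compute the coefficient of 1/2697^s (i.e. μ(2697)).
μ(2697) = -1

Factor n = 2697 = 3 · 29 · 31. μ(n) = 0 if any exponent ≥ 2 (not squarefree); otherwise μ(n) = (−1)^{ω(n)} where ω(n) is the number of distinct prime factors. Applying: μ(2697) = -1.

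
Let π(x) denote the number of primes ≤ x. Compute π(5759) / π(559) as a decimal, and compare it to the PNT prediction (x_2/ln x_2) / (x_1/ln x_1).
π(5759)/π(559) = 757/102 ≈ 7.4216;  PNT prediction ≈ 7.5272.

π(559) = 102 and π(5759) = 757, so π(5759)/π(559) ≈ 7.4216. The PNT-predicted ratio is (5759/ln(5759)) / (559/ln(559)) ≈ 7.5272. The two agree to within a few percent, as expected.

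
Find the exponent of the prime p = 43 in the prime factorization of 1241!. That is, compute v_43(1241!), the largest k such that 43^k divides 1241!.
v_43(1241!) = 28

Legendre's formula: v_p(n!) = Σ_{k ≥ 1} ⌊n / p^k⌋. For p = 43, n = 1241, the terms are:
  ⌊1241/43^1⌋ = ⌊1241/43⌋ = 28
(the next term ⌊1241/43^2⌋ = 0, terminating the sum). Summing: v_43(1241!) = 28 = 28.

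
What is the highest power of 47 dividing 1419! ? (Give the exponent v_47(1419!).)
v_47(1419!) = 30

Legendre's formula: v_p(n!) = Σ_{k ≥ 1} ⌊n / p^k⌋. For p = 47, n = 1419, the terms are:
  ⌊1419/47^1⌋ = ⌊1419/47⌋ = 30
(the next term ⌊1419/47^2⌋ = 0, terminating the sum). Summing: v_47(1419!) = 30 = 30.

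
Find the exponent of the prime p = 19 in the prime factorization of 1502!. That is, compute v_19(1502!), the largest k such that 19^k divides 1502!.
v_19(1502!) = 83

Legendre's formula: v_p(n!) = Σ_{k ≥ 1} ⌊n / p^k⌋. For p = 19, n = 1502, the terms are:
  ⌊1502/19^1⌋ = ⌊1502/19⌋ = 79
  ⌊1502/19^2⌋ = ⌊1502/361⌋ = 4
(the next term ⌊1502/19^3⌋ = 0, terminating the sum). Summing: v_19(1502!) = 79 + 4 = 83.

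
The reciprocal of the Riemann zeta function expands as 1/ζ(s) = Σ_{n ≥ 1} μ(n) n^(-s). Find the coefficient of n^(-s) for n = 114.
μ(114) = -1

Factor n = 114 = 2 · 3 · 19. μ(n) = 0 if any exponent ≥ 2 (not squarefree); otherwise μ(n) = (−1)^{ω(n)} where ω(n) is the number of distinct prime factors. Applying: μ(114) = -1.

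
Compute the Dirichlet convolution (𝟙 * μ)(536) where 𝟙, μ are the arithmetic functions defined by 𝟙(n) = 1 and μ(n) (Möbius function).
(𝟙 * μ)(536) = 0

Divisors of 536: [1, 2, 4, 8, 67, 134, 268, 536]. For each d | 536:
  d = 1: 𝟙(1) · μ(536/1) = 1 · 0 = 0
  d = 2: 𝟙(2) · μ(536/2) = 1 · 0 = 0
  d = 4: 𝟙(4) · μ(536/4) = 1 · 1 = 1
  d = 8: 𝟙(8) · μ(536/8) = 1 · -1 = -1
  d = 67: 𝟙(67) · μ(536/67) = 1 · 0 = 0
  d = 134: 𝟙(134) · μ(536/134) = 1 · 0 = 0
  d = 268: 𝟙(268) · μ(536/268) = 1 · -1 = -1
  d = 536: 𝟙(536) · μ(536/536) = 1 · 1 = 1
Summing: (𝟙 * μ)(536) = 0 + 0 + 1 + -1 + 0 + 0 + -1 + 1 = 0.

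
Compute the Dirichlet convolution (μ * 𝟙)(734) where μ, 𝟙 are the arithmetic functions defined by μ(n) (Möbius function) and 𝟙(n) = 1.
(μ * 𝟙)(734) = 0

Divisors of 734: [1, 2, 367, 734]. For each d | 734:
  d = 1: μ(1) · 𝟙(734/1) = 1 · 1 = 1
  d = 2: μ(2) · 𝟙(734/2) = -1 · 1 = -1
  d = 367: μ(367) · 𝟙(734/367) = -1 · 1 = -1
  d = 734: μ(734) · 𝟙(734/734) = 1 · 1 = 1
Summing: (μ * 𝟙)(734) = 1 + -1 + -1 + 1 = 0.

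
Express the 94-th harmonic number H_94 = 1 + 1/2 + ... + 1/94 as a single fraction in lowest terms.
H_94 = 3684269126502577787295988888472646995861/718766754945489455304472257065075294400

Direct summation: H_94 = 1 + 1/2 + ... + 1/94. The least common denominator is lcm(1, ..., 94) = 718766754945489455304472257065075294400; over this denominator the numerator is 718766754945489455304472257065075294400 + 359383377472744727652236128532537647200 + 239588918315163151768157419021691764800 + 179691688736372363826118064266268823600 + 143753350989097891060894451413015058880 + 119794459157581575884078709510845882400 + 102680964992212779329210322437867899200 + 89845844368186181913059032133134411800 + 79862972771721050589385806340563921600 + 71876675494548945530447225706507529440 + 65342432267771768664042932460461390400 + 59897229578790787942039354755422941200 + 55289750380422265792651712081928868800 + 51340482496106389664605161218933949600 + 47917783663032630353631483804338352960 + 44922922184093090956529516066567205900 + 42280397349734673841439544533239723200 + 39931486385860525294692903170281960800 + 37829829207657339752866960898161857600 + 35938337747274472765223612853253764720 + 34226988330737593109736774145955966400 + 32671216133885884332021466230230695200 + 31250728475890845882803141611525012800 + 29948614789395393971019677377711470600 + 28750670197819578212178890282603011776 + 27644875190211132896325856040964434400 + 26620990923907016863128602113521307200 + 25670241248053194832302580609466974800 + 24785060515361705355326629553968113600 + 23958891831516315176815741902169176480 + 23186024353080305009821685711776622400 + 22461461092046545478264758033283602950 + 21780810755923922888014310820153796800 + 21140198674867336920719772266619861600 + 20536192998442555865842064487573579840 + 19965743192930262647346451585140980400 + 19426128512040255548769520461218251200 + 18914914603828669876433480449080928800 + 18429916793474088597550570693976289600 + 17969168873637236382611806426626882360 + 17530896462085108665962737977196958400 + 17113494165368796554868387072977983200 + 16715505928964871053592378071280820800 + 16335608066942942166010733115115347600 + 15972594554344210117877161268112784320 + 15625364237945422941401570805762506400 + 15292909679691265006478133129044155200 + 14974307394697696985509838688855735300 + 14668709284601825618458617491123985600 + 14375335098909789106089445141301505888 + 14093465783244891280479848177746574400 + 13822437595105566448162928020482217200 + 13561636885763951986876835038963684800 + 13310495461953508431564301056760653600 + 13068486453554353732808586492092278080 + 12835120624026597416151290304733487400 + 12609943069219113250955653632720619200 + 12392530257680852677663314776984056800 + 12182487371957448394991055204492801600 + 11979445915758157588407870951084588240 + 11783061556483433693515938640411070400 + 11593012176540152504910842855888311200 + 11408996110245864369912258048651988800 + 11230730546023272739132379016641801475 + 11057950076084453158530342416385773760 + 10890405377961961444007155410076898400 + 10727862014111782914992123239777243200 + 10570099337433668460359886133309930800 + 10416909491963615294267713870508337600 + 10268096499221277932921032243786789920 + 10123475421767457116964397986832046400 + 9982871596465131323673225792570490200 + 9846119930760129524718798041987332800 + 9713064256020127774384760230609125600 + 9583556732606526070726296760867670592 + 9457457301914334938216740224540464400 + 9334633181110252666291847494351627200 + 9214958396737044298775285346988144800 + 9098313353740372851955345026140193600 + 8984584436818618191305903213313441180 + 8873663641302338954376200704507102400 + 8765448231042554332981368988598479200 + 8659840421029993437403280205603316800 + 8556747082684398277434193536488991600 + 8456079469946934768287908906647944640 + 8357752964482435526796189035640410400 + 8261686838453901785108876517989371200 + 8167804033471471083005366557557673800 + 8076030954443701744994070304101969600 + 7986297277172105058938580634056392160 + 7898535768631752256093101725989838400 + 7812682118972711470700785402881253200 + 7728674784360101669940561903925540800 + 7646454839845632503239066564522077600 = 3684269126502577787295988888472646995861, so H_94 = 3684269126502577787295988888472646995861/718766754945489455304472257065075294400 (already in lowest terms) ≈ 5.12582. (The PNT-adjacent estimate ln(94) + γ ≈ 5.12051 matches within O(1/n).)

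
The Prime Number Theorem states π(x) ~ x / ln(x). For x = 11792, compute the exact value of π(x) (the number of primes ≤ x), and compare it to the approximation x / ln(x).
π(11792) = 1413;  x/ln(x) ≈ 1257.79;  relative error ≈ 10.98%.

Directly count primes up to 11792: π(11792) = 1413. The PNT approximation gives 11792/ln(11792) ≈ 11792/9.37518 ≈ 1257.79. Relative error (π(x) − x/ln(x)) / π(x) ≈ 10.98%; the approximation is known to undercount slightly (Li(x) is a better estimate).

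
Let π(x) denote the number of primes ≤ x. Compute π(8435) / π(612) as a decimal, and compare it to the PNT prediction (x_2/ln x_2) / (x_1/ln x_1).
π(8435)/π(612) = 1055/111 ≈ 9.5045;  PNT prediction ≈ 9.7830.

π(612) = 111 and π(8435) = 1055, so π(8435)/π(612) ≈ 9.5045. The PNT-predicted ratio is (8435/ln(8435)) / (612/ln(612)) ≈ 9.7830. The two agree to within a few percent, as expected.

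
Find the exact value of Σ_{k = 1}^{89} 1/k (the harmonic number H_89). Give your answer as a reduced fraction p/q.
H_89 = 3645196481713595484337076792241271893701/718766754945489455304472257065075294400

Direct summation: H_89 = 1 + 1/2 + ... + 1/89. The least common denominator is lcm(1, ..., 89) = 718766754945489455304472257065075294400; over this denominator the numerator is 718766754945489455304472257065075294400 + 359383377472744727652236128532537647200 + 239588918315163151768157419021691764800 + 179691688736372363826118064266268823600 + 143753350989097891060894451413015058880 + 119794459157581575884078709510845882400 + 102680964992212779329210322437867899200 + 89845844368186181913059032133134411800 + 79862972771721050589385806340563921600 + 71876675494548945530447225706507529440 + 65342432267771768664042932460461390400 + 59897229578790787942039354755422941200 + 55289750380422265792651712081928868800 + 51340482496106389664605161218933949600 + 47917783663032630353631483804338352960 + 44922922184093090956529516066567205900 + 42280397349734673841439544533239723200 + 39931486385860525294692903170281960800 + 37829829207657339752866960898161857600 + 35938337747274472765223612853253764720 + 34226988330737593109736774145955966400 + 32671216133885884332021466230230695200 + 31250728475890845882803141611525012800 + 29948614789395393971019677377711470600 + 28750670197819578212178890282603011776 + 27644875190211132896325856040964434400 + 26620990923907016863128602113521307200 + 25670241248053194832302580609466974800 + 24785060515361705355326629553968113600 + 23958891831516315176815741902169176480 + 23186024353080305009821685711776622400 + 22461461092046545478264758033283602950 + 21780810755923922888014310820153796800 + 21140198674867336920719772266619861600 + 20536192998442555865842064487573579840 + 19965743192930262647346451585140980400 + 19426128512040255548769520461218251200 + 18914914603828669876433480449080928800 + 18429916793474088597550570693976289600 + 17969168873637236382611806426626882360 + 17530896462085108665962737977196958400 + 17113494165368796554868387072977983200 + 16715505928964871053592378071280820800 + 16335608066942942166010733115115347600 + 15972594554344210117877161268112784320 + 15625364237945422941401570805762506400 + 15292909679691265006478133129044155200 + 14974307394697696985509838688855735300 + 14668709284601825618458617491123985600 + 14375335098909789106089445141301505888 + 14093465783244891280479848177746574400 + 13822437595105566448162928020482217200 + 13561636885763951986876835038963684800 + 13310495461953508431564301056760653600 + 13068486453554353732808586492092278080 + 12835120624026597416151290304733487400 + 12609943069219113250955653632720619200 + 12392530257680852677663314776984056800 + 12182487371957448394991055204492801600 + 11979445915758157588407870951084588240 + 11783061556483433693515938640411070400 + 11593012176540152504910842855888311200 + 11408996110245864369912258048651988800 + 11230730546023272739132379016641801475 + 11057950076084453158530342416385773760 + 10890405377961961444007155410076898400 + 10727862014111782914992123239777243200 + 10570099337433668460359886133309930800 + 10416909491963615294267713870508337600 + 10268096499221277932921032243786789920 + 10123475421767457116964397986832046400 + 9982871596465131323673225792570490200 + 9846119930760129524718798041987332800 + 9713064256020127774384760230609125600 + 9583556732606526070726296760867670592 + 9457457301914334938216740224540464400 + 9334633181110252666291847494351627200 + 9214958396737044298775285346988144800 + 9098313353740372851955345026140193600 + 8984584436818618191305903213313441180 + 8873663641302338954376200704507102400 + 8765448231042554332981368988598479200 + 8659840421029993437403280205603316800 + 8556747082684398277434193536488991600 + 8456079469946934768287908906647944640 + 8357752964482435526796189035640410400 + 8261686838453901785108876517989371200 + 8167804033471471083005366557557673800 + 8076030954443701744994070304101969600 = 3645196481713595484337076792241271893701, so H_89 = 3645196481713595484337076792241271893701/718766754945489455304472257065075294400 (already in lowest terms) ≈ 5.07146. (The PNT-adjacent estimate ln(89) + γ ≈ 5.06585 matches within O(1/n).)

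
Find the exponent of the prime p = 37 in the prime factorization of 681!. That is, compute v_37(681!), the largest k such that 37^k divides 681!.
v_37(681!) = 18

Legendre's formula: v_p(n!) = Σ_{k ≥ 1} ⌊n / p^k⌋. For p = 37, n = 681, the terms are:
  ⌊681/37^1⌋ = ⌊681/37⌋ = 18
(the next term ⌊681/37^2⌋ = 0, terminating the sum). Summing: v_37(681!) = 18 = 18.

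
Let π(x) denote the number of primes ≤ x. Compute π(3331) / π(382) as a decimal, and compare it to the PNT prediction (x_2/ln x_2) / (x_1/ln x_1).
π(3331)/π(382) = 470/75 ≈ 6.2667;  PNT prediction ≈ 6.3917.

π(382) = 75 and π(3331) = 470, so π(3331)/π(382) ≈ 6.2667. The PNT-predicted ratio is (3331/ln(3331)) / (382/ln(382)) ≈ 6.3917. The two agree to within a few percent, as expected.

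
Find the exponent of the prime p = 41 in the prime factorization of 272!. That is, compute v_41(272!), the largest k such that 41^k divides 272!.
v_41(272!) = 6

Legendre's formula: v_p(n!) = Σ_{k ≥ 1} ⌊n / p^k⌋. For p = 41, n = 272, the terms are:
  ⌊272/41^1⌋ = ⌊272/41⌋ = 6
(the next term ⌊272/41^2⌋ = 0, terminating the sum). Summing: v_41(272!) = 6 = 6.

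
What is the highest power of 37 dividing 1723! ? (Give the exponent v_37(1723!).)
v_37(1723!) = 47

Legendre's formula: v_p(n!) = Σ_{k ≥ 1} ⌊n / p^k⌋. For p = 37, n = 1723, the terms are:
  ⌊1723/37^1⌋ = ⌊1723/37⌋ = 46
  ⌊1723/37^2⌋ = ⌊1723/1369⌋ = 1
(the next term ⌊1723/37^3⌋ = 0, terminating the sum). Summing: v_37(1723!) = 46 + 1 = 47.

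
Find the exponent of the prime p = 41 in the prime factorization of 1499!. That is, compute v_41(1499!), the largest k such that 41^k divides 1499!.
v_41(1499!) = 36

Legendre's formula: v_p(n!) = Σ_{k ≥ 1} ⌊n / p^k⌋. For p = 41, n = 1499, the terms are:
  ⌊1499/41^1⌋ = ⌊1499/41⌋ = 36
(the next term ⌊1499/41^2⌋ = 0, terminating the sum). Summing: v_41(1499!) = 36 = 36.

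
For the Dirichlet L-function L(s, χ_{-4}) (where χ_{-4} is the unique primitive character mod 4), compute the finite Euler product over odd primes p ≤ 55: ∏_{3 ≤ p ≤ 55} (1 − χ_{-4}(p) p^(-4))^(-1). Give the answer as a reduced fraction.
∏ = 257364431333305770108011762895409938991497014556861335561/260241495905762991772533773778373936417391479107040051200

The odd primes p ≤ 55 are [3, 5, 7, 11, 13, 17, 19, 23, 29, 31, 37, 41, 43, 47, 53]. For each, χ(p) = 1 if p ≡ 1 mod 4, χ(p) = −1 if p ≡ 3 mod 4. Taking (1 − χ(p)/p^4)^(-1) = p^4/(p^4 − χ(p)): (1 − (-1)/3^4)^(-1) · (1 − (1)/5^4)^(-1) · (1 − (-1)/7^4)^(-1) · (1 − (-1)/11^4)^(-1) · (1 − (1)/13^4)^(-1) · (1 − (1)/17^4)^(-1) · (1 − (-1)/19^4)^(-1) · (1 − (-1)/23^4)^(-1) · (1 − (1)/29^4)^(-1) · (1 − (-1)/31^4)^(-1) · (1 − (1)/37^4)^(-1) · (1 − (1)/41^4)^(-1) · (1 − (-1)/43^4)^(-1) · (1 − (-1)/47^4)^(-1) · (1 − (1)/53^4)^(-1) = 257364431333305770108011762895409938991497014556861335561/260241495905762991772533773778373936417391479107040051200.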